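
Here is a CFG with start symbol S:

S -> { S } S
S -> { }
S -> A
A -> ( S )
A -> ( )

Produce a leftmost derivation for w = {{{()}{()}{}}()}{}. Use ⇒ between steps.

S⇒{S}S⇒{{S}S}S⇒{{{S}S}S}S⇒{{{A}S}S}S⇒{{{()}S}S}S⇒{{{()}{S}S}S}S⇒{{{()}{A}S}S}S⇒{{{()}{()}S}S}S⇒{{{()}{()}{}}S}S⇒{{{()}{()}{}}A}S⇒{{{()}{()}{}}()}S⇒{{{()}{()}{}}()}{}

S ⇒ {S}S   [S -> { S } S]
{S}S ⇒ {{S}S}S   [S -> { S } S]
{{S}S}S ⇒ {{{S}S}S}S   [S -> { S } S]
{{{S}S}S}S ⇒ {{{A}S}S}S   [S -> A]
{{{A}S}S}S ⇒ {{{()}S}S}S   [A -> ( )]
{{{()}S}S}S ⇒ {{{()}{S}S}S}S   [S -> { S } S]
{{{()}{S}S}S}S ⇒ {{{()}{A}S}S}S   [S -> A]
{{{()}{A}S}S}S ⇒ {{{()}{()}S}S}S   [A -> ( )]
{{{()}{()}S}S}S ⇒ {{{()}{()}{}}S}S   [S -> { }]
{{{()}{()}{}}S}S ⇒ {{{()}{()}{}}A}S   [S -> A]
{{{()}{()}{}}A}S ⇒ {{{()}{()}{}}()}S   [A -> ( )]
{{{()}{()}{}}()}S ⇒ {{{()}{()}{}}()}{}   [S -> { }]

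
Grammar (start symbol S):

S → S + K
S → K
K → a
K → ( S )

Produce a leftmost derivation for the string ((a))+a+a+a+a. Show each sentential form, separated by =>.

S=>S+K=>S+K+K=>S+K+K+K=>S+K+K+K+K=>K+K+K+K+K=>(S)+K+K+K+K=>(K)+K+K+K+K=>((S))+K+K+K+K=>((K))+K+K+K+K=>((a))+K+K+K+K=>((a))+a+K+K+K=>((a))+a+a+K+K=>((a))+a+a+a+K=>((a))+a+a+a+a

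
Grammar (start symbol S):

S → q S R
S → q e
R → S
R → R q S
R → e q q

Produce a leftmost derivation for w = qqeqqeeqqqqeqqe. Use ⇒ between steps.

S ⇒ qSR ⇒ qqeR ⇒ qqeS ⇒ qqeqSR ⇒ qqeqqeR ⇒ qqeqqeRqS ⇒ qqeqqeRqSqS ⇒ qqeqqeeqqqSqS ⇒ qqeqqeeqqqqeqS ⇒ qqeqqeeqqqqeqqe

S ⇒ qSR   [S → q S R]
qSR ⇒ qqeR   [S → q e]
qqeR ⇒ qqeS   [R → S]
qqeS ⇒ qqeqSR   [S → q S R]
qqeqSR ⇒ qqeqqeR   [S → q e]
qqeqqeR ⇒ qqeqqeRqS   [R → R q S]
qqeqqeRqS ⇒ qqeqqeRqSqS   [R → R q S]
qqeqqeRqSqS ⇒ qqeqqeeqqqSqS   [R → e q q]
qqeqqeeqqqSqS ⇒ qqeqqeeqqqqeqS   [S → q e]
qqeqqeeqqqqeqS ⇒ qqeqqeeqqqqeqqe   [S → q e]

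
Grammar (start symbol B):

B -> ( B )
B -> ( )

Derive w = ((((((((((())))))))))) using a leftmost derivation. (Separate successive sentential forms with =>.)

B => (B)   [B -> ( B )]
(B) => ((B))   [B -> ( B )]
((B)) => (((B)))   [B -> ( B )]
(((B))) => ((((B))))   [B -> ( B )]
((((B)))) => (((((B)))))   [B -> ( B )]
(((((B))))) => ((((((B))))))   [B -> ( B )]
((((((B)))))) => (((((((B)))))))   [B -> ( B )]
(((((((B))))))) => ((((((((B))))))))   [B -> ( B )]
((((((((B)))))))) => (((((((((B)))))))))   [B -> ( B )]
(((((((((B))))))))) => ((((((((((B))))))))))   [B -> ( B )]
((((((((((B)))))))))) => ((((((((((()))))))))))   [B -> ( )]

B => (B) => ((B)) => (((B))) => ((((B)))) => (((((B))))) => ((((((B)))))) => (((((((B))))))) => ((((((((B)))))))) => (((((((((B))))))))) => ((((((((((B)))))))))) => ((((((((((()))))))))))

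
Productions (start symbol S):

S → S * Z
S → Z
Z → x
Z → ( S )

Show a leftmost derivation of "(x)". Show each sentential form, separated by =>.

S => Z   [S → Z]
Z => (S)   [Z → ( S )]
(S) => (Z)   [S → Z]
(Z) => (x)   [Z → x]

S => Z => (S) => (Z) => (x)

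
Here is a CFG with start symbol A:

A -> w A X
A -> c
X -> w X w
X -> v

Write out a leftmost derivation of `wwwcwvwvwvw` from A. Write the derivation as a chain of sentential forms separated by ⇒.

A ⇒ wAX   [A -> w A X]
wAX ⇒ wwAXX   [A -> w A X]
wwAXX ⇒ wwwAXXX   [A -> w A X]
wwwAXXX ⇒ wwwcXXX   [A -> c]
wwwcXXX ⇒ wwwcwXwXX   [X -> w X w]
wwwcwXwXX ⇒ wwwcwvwXX   [X -> v]
wwwcwvwXX ⇒ wwwcwvwvX   [X -> v]
wwwcwvwvX ⇒ wwwcwvwvwXw   [X -> w X w]
wwwcwvwvwXw ⇒ wwwcwvwvwvw   [X -> v]

A ⇒ wAX ⇒ wwAXX ⇒ wwwAXXX ⇒ wwwcXXX ⇒ wwwcwXwXX ⇒ wwwcwvwXX ⇒ wwwcwvwvX ⇒ wwwcwvwvwXw ⇒ wwwcwvwvwvw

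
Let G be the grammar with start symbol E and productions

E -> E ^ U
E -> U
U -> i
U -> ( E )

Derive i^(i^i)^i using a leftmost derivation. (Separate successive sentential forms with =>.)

E=>E^U=>E^U^U=>U^U^U=>i^U^U=>i^(E)^U=>i^(E^U)^U=>i^(U^U)^U=>i^(i^U)^U=>i^(i^i)^U=>i^(i^i)^i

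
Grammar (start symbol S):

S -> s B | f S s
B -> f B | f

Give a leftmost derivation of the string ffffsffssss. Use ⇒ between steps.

S ⇒ fSs ⇒ ffSss ⇒ fffSsss ⇒ ffffSssss ⇒ ffffsBssss ⇒ ffffsfBssss ⇒ ffffsffssss

S ⇒ fSs   [S -> f S s]
fSs ⇒ ffSss   [S -> f S s]
ffSss ⇒ fffSsss   [S -> f S s]
fffSsss ⇒ ffffSssss   [S -> f S s]
ffffSssss ⇒ ffffsBssss   [S -> s B]
ffffsBssss ⇒ ffffsfBssss   [B -> f B]
ffffsfBssss ⇒ ffffsffssss   [B -> f]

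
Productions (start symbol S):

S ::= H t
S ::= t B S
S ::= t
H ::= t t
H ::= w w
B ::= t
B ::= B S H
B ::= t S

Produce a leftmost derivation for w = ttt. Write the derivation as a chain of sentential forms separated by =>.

S => tBS => ttS => ttt

S => tBS   [S ::= t B S]
tBS => ttS   [B ::= t]
ttS => ttt   [S ::= t]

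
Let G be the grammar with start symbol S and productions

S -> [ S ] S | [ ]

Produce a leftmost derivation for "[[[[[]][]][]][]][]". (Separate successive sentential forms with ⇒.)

S ⇒ [S]S ⇒ [[S]S]S ⇒ [[[S]S]S]S ⇒ [[[[S]S]S]S]S ⇒ [[[[[]]S]S]S]S ⇒ [[[[[]][]]S]S]S ⇒ [[[[[]][]][]]S]S ⇒ [[[[[]][]][]][]]S ⇒ [[[[[]][]][]][]][]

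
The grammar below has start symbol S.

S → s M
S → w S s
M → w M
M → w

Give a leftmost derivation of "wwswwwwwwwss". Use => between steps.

S => wSs => wwSss => wwsMss => wwswMss => wwswwMss => wwswwwMss => wwswwwwMss => wwswwwwwMss => wwswwwwwwMss => wwswwwwwwwss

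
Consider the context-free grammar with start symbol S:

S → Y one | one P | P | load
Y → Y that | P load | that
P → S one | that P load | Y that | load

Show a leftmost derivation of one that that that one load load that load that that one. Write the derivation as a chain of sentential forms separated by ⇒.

S ⇒ one P   [S → one P]
one P ⇒ one S one   [P → S one]
one S one ⇒ one P one   [S → P]
one P one ⇒ one Y that one   [P → Y that]
one Y that one ⇒ one Y that that one   [Y → Y that]
one Y that that one ⇒ one P load that that one   [Y → P load]
one P load that that one ⇒ one Y that load that that one   [P → Y that]
one Y that load that that one ⇒ one P load that load that that one   [Y → P load]
one P load that load that that one ⇒ one that P load load that load that that one   [P → that P load]
one that P load load that load that that one ⇒ one that S one load load that load that that one   [P → S one]
one that S one load load that load that that one ⇒ one that P one load load that load that that one   [S → P]
one that P one load load that load that that one ⇒ one that Y that one load load that load that that one   [P → Y that]
one that Y that one load load that load that that one ⇒ one that that that one load load that load that that one   [Y → that]

S ⇒ one P ⇒ one S one ⇒ one P one ⇒ one Y that one ⇒ one Y that that one ⇒ one P load that that one ⇒ one Y that load that that one ⇒ one P load that load that that one ⇒ one that P load load that load that that one ⇒ one that S one load load that load that that one ⇒ one that P one load load that load that that one ⇒ one that Y that one load load that load that that one ⇒ one that that that one load load that load that that one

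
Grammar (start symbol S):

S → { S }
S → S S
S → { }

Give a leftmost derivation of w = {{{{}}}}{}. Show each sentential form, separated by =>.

S => SS => {S}S => {{S}}S => {{{S}}}S => {{{{}}}}S => {{{{}}}}{}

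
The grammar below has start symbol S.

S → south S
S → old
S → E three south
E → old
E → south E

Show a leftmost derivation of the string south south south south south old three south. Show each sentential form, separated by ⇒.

S ⇒ E three south ⇒ south E three south ⇒ south south E three south ⇒ south south south E three south ⇒ south south south south E three south ⇒ south south south south south E three south ⇒ south south south south south old three south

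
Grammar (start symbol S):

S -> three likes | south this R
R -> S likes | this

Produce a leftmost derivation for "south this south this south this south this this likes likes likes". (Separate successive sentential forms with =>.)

S => south this R => south this S likes => south this south this R likes => south this south this S likes likes => south this south this south this R likes likes => south this south this south this S likes likes likes => south this south this south this south this R likes likes likes => south this south this south this south this this likes likes likes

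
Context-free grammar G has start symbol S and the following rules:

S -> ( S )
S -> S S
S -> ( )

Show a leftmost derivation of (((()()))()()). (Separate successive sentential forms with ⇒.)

S⇒(S)⇒(SS)⇒(SSS)⇒((S)SS)⇒(((S))SS)⇒(((SS))SS)⇒(((()S))SS)⇒(((()()))SS)⇒(((()()))()S)⇒(((()()))()())

S ⇒ (S)   [S -> ( S )]
(S) ⇒ (SS)   [S -> S S]
(SS) ⇒ (SSS)   [S -> S S]
(SSS) ⇒ ((S)SS)   [S -> ( S )]
((S)SS) ⇒ (((S))SS)   [S -> ( S )]
(((S))SS) ⇒ (((SS))SS)   [S -> S S]
(((SS))SS) ⇒ (((()S))SS)   [S -> ( )]
(((()S))SS) ⇒ (((()()))SS)   [S -> ( )]
(((()()))SS) ⇒ (((()()))()S)   [S -> ( )]
(((()()))()S) ⇒ (((()()))()())   [S -> ( )]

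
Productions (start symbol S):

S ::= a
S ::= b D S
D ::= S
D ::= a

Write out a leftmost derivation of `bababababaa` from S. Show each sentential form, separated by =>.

S => bDS   [S ::= b D S]
bDS => baS   [D ::= a]
baS => babDS   [S ::= b D S]
babDS => babaS   [D ::= a]
babaS => bababDS   [S ::= b D S]
bababDS => bababSS   [D ::= S]
bababSS => bababaS   [S ::= a]
bababaS => babababDS   [S ::= b D S]
babababDS => babababaS   [D ::= a]
babababaS => bababababDS   [S ::= b D S]
bababababDS => bababababaS   [D ::= a]
bababababaS => bababababaa   [S ::= a]

S => bDS => baS => babDS => babaS => bababDS => bababSS => bababaS => babababDS => babababaS => bababababDS => bababababaS => bababababaa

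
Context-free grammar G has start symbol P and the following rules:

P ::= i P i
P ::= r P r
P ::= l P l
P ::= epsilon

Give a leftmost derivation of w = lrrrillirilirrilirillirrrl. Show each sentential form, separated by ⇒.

P ⇒ lPl   [P ::= l P l]
lPl ⇒ lrPrl   [P ::= r P r]
lrPrl ⇒ lrrPrrl   [P ::= r P r]
lrrPrrl ⇒ lrrrPrrrl   [P ::= r P r]
lrrrPrrrl ⇒ lrrriPirrrl   [P ::= i P i]
lrrriPirrrl ⇒ lrrrilPlirrrl   [P ::= l P l]
lrrrilPlirrrl ⇒ lrrrillPllirrrl   [P ::= l P l]
lrrrillPllirrrl ⇒ lrrrilliPillirrrl   [P ::= i P i]
lrrrilliPillirrrl ⇒ lrrrillirPrillirrrl   [P ::= r P r]
lrrrillirPrillirrrl ⇒ lrrrilliriPirillirrrl   [P ::= i P i]
lrrrilliriPirillirrrl ⇒ lrrrillirilPlirillirrrl   [P ::= l P l]
lrrrillirilPlirillirrrl ⇒ lrrrilliriliPilirillirrrl   [P ::= i P i]
lrrrilliriliPilirillirrrl ⇒ lrrrillirilirPrilirillirrrl   [P ::= r P r]
lrrrillirilirPrilirillirrrl ⇒ lrrrillirilirrilirillirrrl   [P ::= epsilon]

P ⇒ lPl ⇒ lrPrl ⇒ lrrPrrl ⇒ lrrrPrrrl ⇒ lrrriPirrrl ⇒ lrrrilPlirrrl ⇒ lrrrillPllirrrl ⇒ lrrrilliPillirrrl ⇒ lrrrillirPrillirrrl ⇒ lrrrilliriPirillirrrl ⇒ lrrrillirilPlirillirrrl ⇒ lrrrilliriliPilirillirrrl ⇒ lrrrillirilirPrilirillirrrl ⇒ lrrrillirilirrilirillirrrl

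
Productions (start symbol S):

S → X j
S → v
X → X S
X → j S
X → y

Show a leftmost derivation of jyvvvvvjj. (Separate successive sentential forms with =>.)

S => Xj   [S → X j]
Xj => jSj   [X → j S]
jSj => jXjj   [S → X j]
jXjj => jXSjj   [X → X S]
jXSjj => jXSSjj   [X → X S]
jXSSjj => jXSSSjj   [X → X S]
jXSSSjj => jXSSSSjj   [X → X S]
jXSSSSjj => jXSSSSSjj   [X → X S]
jXSSSSSjj => jySSSSSjj   [X → y]
jySSSSSjj => jyvSSSSjj   [S → v]
jyvSSSSjj => jyvvSSSjj   [S → v]
jyvvSSSjj => jyvvvSSjj   [S → v]
jyvvvSSjj => jyvvvvSjj   [S → v]
jyvvvvSjj => jyvvvvvjj   [S → v]

S => Xj => jSj => jXjj => jXSjj => jXSSjj => jXSSSjj => jXSSSSjj => jXSSSSSjj => jySSSSSjj => jyvSSSSjj => jyvvSSSjj => jyvvvSSjj => jyvvvvSjj => jyvvvvvjj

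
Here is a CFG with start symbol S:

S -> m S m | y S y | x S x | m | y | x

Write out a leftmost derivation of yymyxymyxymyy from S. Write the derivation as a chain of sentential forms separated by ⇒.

S ⇒ ySy ⇒ yySyy ⇒ yymSmyy ⇒ yymySymyy ⇒ yymyxSxymyy ⇒ yymyxySyxymyy ⇒ yymyxymyxymyy

S ⇒ ySy   [S -> y S y]
ySy ⇒ yySyy   [S -> y S y]
yySyy ⇒ yymSmyy   [S -> m S m]
yymSmyy ⇒ yymySymyy   [S -> y S y]
yymySymyy ⇒ yymyxSxymyy   [S -> x S x]
yymyxSxymyy ⇒ yymyxySyxymyy   [S -> y S y]
yymyxySyxymyy ⇒ yymyxymyxymyy   [S -> m]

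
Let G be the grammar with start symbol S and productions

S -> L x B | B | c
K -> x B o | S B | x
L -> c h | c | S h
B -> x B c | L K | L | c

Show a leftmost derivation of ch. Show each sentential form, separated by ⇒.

S ⇒ B   [S -> B]
B ⇒ L   [B -> L]
L ⇒ ch   [L -> c h]

S⇒B⇒L⇒ch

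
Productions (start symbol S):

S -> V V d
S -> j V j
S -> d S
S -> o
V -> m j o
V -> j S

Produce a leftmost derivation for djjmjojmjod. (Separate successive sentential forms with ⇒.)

S ⇒ dS ⇒ dVVd ⇒ djSVd ⇒ djjVjVd ⇒ djjmjojVd ⇒ djjmjojmjod

S ⇒ dS   [S -> d S]
dS ⇒ dVVd   [S -> V V d]
dVVd ⇒ djSVd   [V -> j S]
djSVd ⇒ djjVjVd   [S -> j V j]
djjVjVd ⇒ djjmjojVd   [V -> m j o]
djjmjojVd ⇒ djjmjojmjod   [V -> m j o]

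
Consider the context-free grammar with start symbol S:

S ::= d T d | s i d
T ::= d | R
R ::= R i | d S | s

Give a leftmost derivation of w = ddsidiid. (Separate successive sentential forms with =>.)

S => dTd => dRd => dRid => dRiid => ddSiid => ddsidiid

S => dTd   [S ::= d T d]
dTd => dRd   [T ::= R]
dRd => dRid   [R ::= R i]
dRid => dRiid   [R ::= R i]
dRiid => ddSiid   [R ::= d S]
ddSiid => ddsidiid   [S ::= s i d]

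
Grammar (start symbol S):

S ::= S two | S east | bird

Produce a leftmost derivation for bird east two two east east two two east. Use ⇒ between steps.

S ⇒ S east   [S ::= S east]
S east ⇒ S two east   [S ::= S two]
S two east ⇒ S two two east   [S ::= S two]
S two two east ⇒ S east two two east   [S ::= S east]
S east two two east ⇒ S east east two two east   [S ::= S east]
S east east two two east ⇒ S two east east two two east   [S ::= S two]
S two east east two two east ⇒ S two two east east two two east   [S ::= S two]
S two two east east two two east ⇒ S east two two east east two two east   [S ::= S east]
S east two two east east two two east ⇒ bird east two two east east two two east   [S ::= bird]

S ⇒ S east ⇒ S two east ⇒ S two two east ⇒ S east two two east ⇒ S east east two two east ⇒ S two east east two two east ⇒ S two two east east two two east ⇒ S east two two east east two two east ⇒ bird east two two east east two two east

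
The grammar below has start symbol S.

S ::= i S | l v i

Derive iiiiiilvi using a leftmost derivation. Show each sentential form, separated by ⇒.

S ⇒ iS   [S ::= i S]
iS ⇒ iiS   [S ::= i S]
iiS ⇒ iiiS   [S ::= i S]
iiiS ⇒ iiiiS   [S ::= i S]
iiiiS ⇒ iiiiiS   [S ::= i S]
iiiiiS ⇒ iiiiiiS   [S ::= i S]
iiiiiiS ⇒ iiiiiilvi   [S ::= l v i]

S⇒iS⇒iiS⇒iiiS⇒iiiiS⇒iiiiiS⇒iiiiiiS⇒iiiiiilvi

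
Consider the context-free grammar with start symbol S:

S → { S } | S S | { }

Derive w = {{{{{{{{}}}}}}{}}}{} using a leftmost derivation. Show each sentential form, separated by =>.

S => SS   [S → S S]
SS => {S}S   [S → { S }]
{S}S => {{S}}S   [S → { S }]
{{S}}S => {{SS}}S   [S → S S]
{{SS}}S => {{{S}S}}S   [S → { S }]
{{{S}S}}S => {{{{S}}S}}S   [S → { S }]
{{{{S}}S}}S => {{{{{S}}}S}}S   [S → { S }]
{{{{{S}}}S}}S => {{{{{{S}}}}S}}S   [S → { S }]
{{{{{{S}}}}S}}S => {{{{{{{S}}}}}S}}S   [S → { S }]
{{{{{{{S}}}}}S}}S => {{{{{{{{}}}}}}S}}S   [S → { }]
{{{{{{{{}}}}}}S}}S => {{{{{{{{}}}}}}{}}}S   [S → { }]
{{{{{{{{}}}}}}{}}}S => {{{{{{{{}}}}}}{}}}{}   [S → { }]

S => SS => {S}S => {{S}}S => {{SS}}S => {{{S}S}}S => {{{{S}}S}}S => {{{{{S}}}S}}S => {{{{{{S}}}}S}}S => {{{{{{{S}}}}}S}}S => {{{{{{{{}}}}}}S}}S => {{{{{{{{}}}}}}{}}}S => {{{{{{{{}}}}}}{}}}{}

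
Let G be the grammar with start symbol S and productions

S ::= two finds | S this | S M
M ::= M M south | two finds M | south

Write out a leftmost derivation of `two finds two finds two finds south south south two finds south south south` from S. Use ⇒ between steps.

S ⇒ S M ⇒ S M M ⇒ two finds M M ⇒ two finds M M south M ⇒ two finds M M south M south M ⇒ two finds two finds M M south M south M ⇒ two finds two finds two finds M M south M south M ⇒ two finds two finds two finds south M south M south M ⇒ two finds two finds two finds south south south M south M ⇒ two finds two finds two finds south south south two finds M south M ⇒ two finds two finds two finds south south south two finds south south M ⇒ two finds two finds two finds south south south two finds south south south

S ⇒ S M   [S ::= S M]
S M ⇒ S M M   [S ::= S M]
S M M ⇒ two finds M M   [S ::= two finds]
two finds M M ⇒ two finds M M south M   [M ::= M M south]
two finds M M south M ⇒ two finds M M south M south M   [M ::= M M south]
two finds M M south M south M ⇒ two finds two finds M M south M south M   [M ::= two finds M]
two finds two finds M M south M south M ⇒ two finds two finds two finds M M south M south M   [M ::= two finds M]
two finds two finds two finds M M south M south M ⇒ two finds two finds two finds south M south M south M   [M ::= south]
two finds two finds two finds south M south M south M ⇒ two finds two finds two finds south south south M south M   [M ::= south]
two finds two finds two finds south south south M south M ⇒ two finds two finds two finds south south south two finds M south M   [M ::= two finds M]
two finds two finds two finds south south south two finds M south M ⇒ two finds two finds two finds south south south two finds south south M   [M ::= south]
two finds two finds two finds south south south two finds south south M ⇒ two finds two finds two finds south south south two finds south south south   [M ::= south]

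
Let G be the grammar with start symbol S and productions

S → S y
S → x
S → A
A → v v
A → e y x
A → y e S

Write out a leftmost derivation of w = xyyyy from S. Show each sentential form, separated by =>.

S => Sy => Syy => Syyy => Syyyy => xyyyy

S => Sy   [S → S y]
Sy => Syy   [S → S y]
Syy => Syyy   [S → S y]
Syyy => Syyyy   [S → S y]
Syyyy => xyyyy   [S → x]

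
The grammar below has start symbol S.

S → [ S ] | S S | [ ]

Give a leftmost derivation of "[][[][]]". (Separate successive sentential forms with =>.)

S=>SS=>[]S=>[][S]=>[][SS]=>[][[]S]=>[][[][]]

S => SS   [S → S S]
SS => []S   [S → [ ]]
[]S => [][S]   [S → [ S ]]
[][S] => [][SS]   [S → S S]
[][SS] => [][[]S]   [S → [ ]]
[][[]S] => [][[][]]   [S → [ ]]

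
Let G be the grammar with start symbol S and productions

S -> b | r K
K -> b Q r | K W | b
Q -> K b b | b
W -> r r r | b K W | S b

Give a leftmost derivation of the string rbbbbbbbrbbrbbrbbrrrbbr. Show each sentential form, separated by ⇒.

S ⇒ rK   [S -> r K]
rK ⇒ rbQr   [K -> b Q r]
rbQr ⇒ rbKbbr   [Q -> K b b]
rbKbbr ⇒ rbKWbbr   [K -> K W]
rbKWbbr ⇒ rbbQrWbbr   [K -> b Q r]
rbbQrWbbr ⇒ rbbKbbrWbbr   [Q -> K b b]
rbbKbbrWbbr ⇒ rbbbQrbbrWbbr   [K -> b Q r]
rbbbQrbbrWbbr ⇒ rbbbKbbrbbrWbbr   [Q -> K b b]
rbbbKbbrbbrWbbr ⇒ rbbbbQrbbrbbrWbbr   [K -> b Q r]
rbbbbQrbbrbbrWbbr ⇒ rbbbbKbbrbbrbbrWbbr   [Q -> K b b]
rbbbbKbbrbbrbbrWbbr ⇒ rbbbbbbbrbbrbbrWbbr   [K -> b]
rbbbbbbbrbbrbbrWbbr ⇒ rbbbbbbbrbbrbbrbKWbbr   [W -> b K W]
rbbbbbbbrbbrbbrbKWbbr ⇒ rbbbbbbbrbbrbbrbbWbbr   [K -> b]
rbbbbbbbrbbrbbrbbWbbr ⇒ rbbbbbbbrbbrbbrbbrrrbbr   [W -> r r r]

S ⇒ rK ⇒ rbQr ⇒ rbKbbr ⇒ rbKWbbr ⇒ rbbQrWbbr ⇒ rbbKbbrWbbr ⇒ rbbbQrbbrWbbr ⇒ rbbbKbbrbbrWbbr ⇒ rbbbbQrbbrbbrWbbr ⇒ rbbbbKbbrbbrbbrWbbr ⇒ rbbbbbbbrbbrbbrWbbr ⇒ rbbbbbbbrbbrbbrbKWbbr ⇒ rbbbbbbbrbbrbbrbbWbbr ⇒ rbbbbbbbrbbrbbrbbrrrbbr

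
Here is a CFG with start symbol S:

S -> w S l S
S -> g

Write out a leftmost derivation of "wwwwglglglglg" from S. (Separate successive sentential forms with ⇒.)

S ⇒ wSlS   [S -> w S l S]
wSlS ⇒ wwSlSlS   [S -> w S l S]
wwSlSlS ⇒ wwwSlSlSlS   [S -> w S l S]
wwwSlSlSlS ⇒ wwwwSlSlSlSlS   [S -> w S l S]
wwwwSlSlSlSlS ⇒ wwwwglSlSlSlS   [S -> g]
wwwwglSlSlSlS ⇒ wwwwglglSlSlS   [S -> g]
wwwwglglSlSlS ⇒ wwwwglglglSlS   [S -> g]
wwwwglglglSlS ⇒ wwwwglglglglS   [S -> g]
wwwwglglglglS ⇒ wwwwglglglglg   [S -> g]

S ⇒ wSlS ⇒ wwSlSlS ⇒ wwwSlSlSlS ⇒ wwwwSlSlSlSlS ⇒ wwwwglSlSlSlS ⇒ wwwwglglSlSlS ⇒ wwwwglglglSlS ⇒ wwwwglglglglS ⇒ wwwwglglglglg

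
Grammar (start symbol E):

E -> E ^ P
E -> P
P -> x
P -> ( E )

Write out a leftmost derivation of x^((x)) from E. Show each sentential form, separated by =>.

E => E^P => P^P => x^P => x^(E) => x^(P) => x^((E)) => x^((P)) => x^((x))

E => E^P   [E -> E ^ P]
E^P => P^P   [E -> P]
P^P => x^P   [P -> x]
x^P => x^(E)   [P -> ( E )]
x^(E) => x^(P)   [E -> P]
x^(P) => x^((E))   [P -> ( E )]
x^((E)) => x^((P))   [E -> P]
x^((P)) => x^((x))   [P -> x]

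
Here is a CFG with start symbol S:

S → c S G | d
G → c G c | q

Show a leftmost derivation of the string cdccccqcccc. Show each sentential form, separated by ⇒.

S⇒cSG⇒cdG⇒cdcGc⇒cdccGcc⇒cdcccGccc⇒cdccccGcccc⇒cdccccqcccc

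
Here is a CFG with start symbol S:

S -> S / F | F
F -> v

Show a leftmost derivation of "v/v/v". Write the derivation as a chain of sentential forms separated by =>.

S => S/F => S/F/F => F/F/F => v/F/F => v/v/F => v/v/v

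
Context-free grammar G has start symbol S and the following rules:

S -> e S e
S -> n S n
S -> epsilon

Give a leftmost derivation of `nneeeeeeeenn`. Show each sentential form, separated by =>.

S => nSn => nnSnn => nneSenn => nneeSeenn => nneeeSeeenn => nneeeeSeeeenn => nneeeeeeeenn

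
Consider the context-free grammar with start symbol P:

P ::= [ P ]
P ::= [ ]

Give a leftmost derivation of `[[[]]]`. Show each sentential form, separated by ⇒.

P ⇒ [P]   [P ::= [ P ]]
[P] ⇒ [[P]]   [P ::= [ P ]]
[[P]] ⇒ [[[]]]   [P ::= [ ]]

P⇒[P]⇒[[P]]⇒[[[]]]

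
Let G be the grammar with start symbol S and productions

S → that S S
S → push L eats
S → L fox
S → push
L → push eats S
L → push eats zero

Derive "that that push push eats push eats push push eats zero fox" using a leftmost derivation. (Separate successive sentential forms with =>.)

S => that S S => that that S S S => that that push L eats S S => that that push push eats S eats S S => that that push push eats push eats S S => that that push push eats push eats push S => that that push push eats push eats push L fox => that that push push eats push eats push push eats zero fox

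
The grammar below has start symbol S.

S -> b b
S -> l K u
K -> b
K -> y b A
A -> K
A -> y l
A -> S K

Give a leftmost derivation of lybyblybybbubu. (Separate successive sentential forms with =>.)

S=>lKu=>lybAu=>lybKu=>lybybAu=>lybybSKu=>lybyblKuKu=>lybyblybAuKu=>lybyblybKuKu=>lybyblybybAuKu=>lybyblybybKuKu=>lybyblybybbuKu=>lybyblybybbubu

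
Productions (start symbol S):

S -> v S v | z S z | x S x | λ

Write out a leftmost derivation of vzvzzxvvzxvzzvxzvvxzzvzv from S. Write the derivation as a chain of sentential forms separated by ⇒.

S ⇒ vSv   [S -> v S v]
vSv ⇒ vzSzv   [S -> z S z]
vzSzv ⇒ vzvSvzv   [S -> v S v]
vzvSvzv ⇒ vzvzSzvzv   [S -> z S z]
vzvzSzvzv ⇒ vzvzzSzzvzv   [S -> z S z]
vzvzzSzzvzv ⇒ vzvzzxSxzzvzv   [S -> x S x]
vzvzzxSxzzvzv ⇒ vzvzzxvSvxzzvzv   [S -> v S v]
vzvzzxvSvxzzvzv ⇒ vzvzzxvvSvvxzzvzv   [S -> v S v]
vzvzzxvvSvvxzzvzv ⇒ vzvzzxvvzSzvvxzzvzv   [S -> z S z]
vzvzzxvvzSzvvxzzvzv ⇒ vzvzzxvvzxSxzvvxzzvzv   [S -> x S x]
vzvzzxvvzxSxzvvxzzvzv ⇒ vzvzzxvvzxvSvxzvvxzzvzv   [S -> v S v]
vzvzzxvvzxvSvxzvvxzzvzv ⇒ vzvzzxvvzxvzSzvxzvvxzzvzv   [S -> z S z]
vzvzzxvvzxvzSzvxzvvxzzvzv ⇒ vzvzzxvvzxvzzvxzvvxzzvzv   [S -> λ]

S ⇒ vSv ⇒ vzSzv ⇒ vzvSvzv ⇒ vzvzSzvzv ⇒ vzvzzSzzvzv ⇒ vzvzzxSxzzvzv ⇒ vzvzzxvSvxzzvzv ⇒ vzvzzxvvSvvxzzvzv ⇒ vzvzzxvvzSzvvxzzvzv ⇒ vzvzzxvvzxSxzvvxzzvzv ⇒ vzvzzxvvzxvSvxzvvxzzvzv ⇒ vzvzzxvvzxvzSzvxzvvxzzvzv ⇒ vzvzzxvvzxvzzvxzvvxzzvzv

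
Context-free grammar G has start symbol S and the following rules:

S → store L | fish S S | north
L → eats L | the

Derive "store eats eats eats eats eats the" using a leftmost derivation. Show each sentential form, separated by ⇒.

S ⇒ store L ⇒ store eats L ⇒ store eats eats L ⇒ store eats eats eats L ⇒ store eats eats eats eats L ⇒ store eats eats eats eats eats L ⇒ store eats eats eats eats eats the

S ⇒ store L   [S → store L]
store L ⇒ store eats L   [L → eats L]
store eats L ⇒ store eats eats L   [L → eats L]
store eats eats L ⇒ store eats eats eats L   [L → eats L]
store eats eats eats L ⇒ store eats eats eats eats L   [L → eats L]
store eats eats eats eats L ⇒ store eats eats eats eats eats L   [L → eats L]
store eats eats eats eats eats L ⇒ store eats eats eats eats eats the   [L → the]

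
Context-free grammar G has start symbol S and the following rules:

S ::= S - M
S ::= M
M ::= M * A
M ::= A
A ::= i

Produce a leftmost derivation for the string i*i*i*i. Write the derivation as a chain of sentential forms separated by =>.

S => M => M*A => M*A*A => M*A*A*A => A*A*A*A => i*A*A*A => i*i*A*A => i*i*i*A => i*i*i*i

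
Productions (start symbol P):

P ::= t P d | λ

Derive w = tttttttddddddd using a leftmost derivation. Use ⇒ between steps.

P ⇒ tPd ⇒ ttPdd ⇒ tttPddd ⇒ ttttPdddd ⇒ tttttPddddd ⇒ ttttttPdddddd ⇒ tttttttPddddddd ⇒ tttttttddddddd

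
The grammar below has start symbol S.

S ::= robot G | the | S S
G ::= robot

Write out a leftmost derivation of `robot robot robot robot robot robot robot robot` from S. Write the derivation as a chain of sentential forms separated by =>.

S => S S => robot G S => robot robot S => robot robot S S => robot robot S S S => robot robot robot G S S => robot robot robot robot S S => robot robot robot robot robot G S => robot robot robot robot robot robot S => robot robot robot robot robot robot robot G => robot robot robot robot robot robot robot robot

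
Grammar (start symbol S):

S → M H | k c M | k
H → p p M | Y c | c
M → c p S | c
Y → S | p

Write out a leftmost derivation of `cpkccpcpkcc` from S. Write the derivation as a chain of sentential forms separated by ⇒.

S ⇒ MH   [S → M H]
MH ⇒ cpSH   [M → c p S]
cpSH ⇒ cpkcMH   [S → k c M]
cpkcMH ⇒ cpkccpSH   [M → c p S]
cpkccpSH ⇒ cpkccpMHH   [S → M H]
cpkccpMHH ⇒ cpkccpcpSHH   [M → c p S]
cpkccpcpSHH ⇒ cpkccpcpkHH   [S → k]
cpkccpcpkHH ⇒ cpkccpcpkcH   [H → c]
cpkccpcpkcH ⇒ cpkccpcpkcc   [H → c]

S ⇒ MH ⇒ cpSH ⇒ cpkcMH ⇒ cpkccpSH ⇒ cpkccpMHH ⇒ cpkccpcpSHH ⇒ cpkccpcpkHH ⇒ cpkccpcpkcH ⇒ cpkccpcpkcc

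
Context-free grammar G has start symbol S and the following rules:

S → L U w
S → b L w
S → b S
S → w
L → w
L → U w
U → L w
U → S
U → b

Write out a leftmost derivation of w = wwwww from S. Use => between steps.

S => LUw => wUw => wLww => wUwww => wSwww => wwwww

S => LUw   [S → L U w]
LUw => wUw   [L → w]
wUw => wLww   [U → L w]
wLww => wUwww   [L → U w]
wUwww => wSwww   [U → S]
wSwww => wwwww   [S → w]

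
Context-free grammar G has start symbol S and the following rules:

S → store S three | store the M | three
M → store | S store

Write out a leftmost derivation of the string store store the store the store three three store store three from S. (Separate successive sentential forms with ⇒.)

S ⇒ store S three   [S → store S three]
store S three ⇒ store store the M three   [S → store the M]
store store the M three ⇒ store store the S store three   [M → S store]
store store the S store three ⇒ store store the store the M store three   [S → store the M]
store store the store the M store three ⇒ store store the store the S store store three   [M → S store]
store store the store the S store store three ⇒ store store the store the store S three store store three   [S → store S three]
store store the store the store S three store store three ⇒ store store the store the store three three store store three   [S → three]

S ⇒ store S three ⇒ store store the M three ⇒ store store the S store three ⇒ store store the store the M store three ⇒ store store the store the S store store three ⇒ store store the store the store S three store store three ⇒ store store the store the store three three store store three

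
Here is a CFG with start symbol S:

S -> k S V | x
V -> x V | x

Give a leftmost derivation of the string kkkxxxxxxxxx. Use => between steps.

S=>kSV=>kkSVV=>kkkSVVV=>kkkxVVV=>kkkxxVVV=>kkkxxxVVV=>kkkxxxxVV=>kkkxxxxxVV=>kkkxxxxxxV=>kkkxxxxxxxV=>kkkxxxxxxxxV=>kkkxxxxxxxxx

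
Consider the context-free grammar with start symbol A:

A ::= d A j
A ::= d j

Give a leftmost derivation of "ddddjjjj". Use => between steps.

A => dAj   [A ::= d A j]
dAj => ddAjj   [A ::= d A j]
ddAjj => dddAjjj   [A ::= d A j]
dddAjjj => ddddjjjj   [A ::= d j]

A=>dAj=>ddAjj=>dddAjjj=>ddddjjjj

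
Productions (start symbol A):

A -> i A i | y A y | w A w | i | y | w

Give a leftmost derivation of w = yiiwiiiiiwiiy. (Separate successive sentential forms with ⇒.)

A ⇒ yAy ⇒ yiAiy ⇒ yiiAiiy ⇒ yiiwAwiiy ⇒ yiiwiAiwiiy ⇒ yiiwiiAiiwiiy ⇒ yiiwiiiiiwiiy

A ⇒ yAy   [A -> y A y]
yAy ⇒ yiAiy   [A -> i A i]
yiAiy ⇒ yiiAiiy   [A -> i A i]
yiiAiiy ⇒ yiiwAwiiy   [A -> w A w]
yiiwAwiiy ⇒ yiiwiAiwiiy   [A -> i A i]
yiiwiAiwiiy ⇒ yiiwiiAiiwiiy   [A -> i A i]
yiiwiiAiiwiiy ⇒ yiiwiiiiiwiiy   [A -> i]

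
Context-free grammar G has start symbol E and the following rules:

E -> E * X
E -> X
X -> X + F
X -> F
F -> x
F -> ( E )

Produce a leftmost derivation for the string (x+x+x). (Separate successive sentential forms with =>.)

E => X => F => (E) => (X) => (X+F) => (X+F+F) => (F+F+F) => (x+F+F) => (x+x+F) => (x+x+x)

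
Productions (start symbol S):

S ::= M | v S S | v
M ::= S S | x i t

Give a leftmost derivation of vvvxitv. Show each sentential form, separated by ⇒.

S⇒vSS⇒vvS⇒vvM⇒vvSS⇒vvMS⇒vvSSS⇒vvvSS⇒vvvMS⇒vvvxitS⇒vvvxitv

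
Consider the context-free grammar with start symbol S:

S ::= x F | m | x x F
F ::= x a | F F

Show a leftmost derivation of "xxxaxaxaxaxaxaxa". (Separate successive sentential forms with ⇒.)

S ⇒ xxF ⇒ xxFF ⇒ xxFFF ⇒ xxFFFF ⇒ xxxaFFF ⇒ xxxaxaFF ⇒ xxxaxaFFF ⇒ xxxaxaFFFF ⇒ xxxaxaxaFFF ⇒ xxxaxaxaxaFF ⇒ xxxaxaxaxaFFF ⇒ xxxaxaxaxaxaFF ⇒ xxxaxaxaxaxaxaF ⇒ xxxaxaxaxaxaxaxa

S ⇒ xxF   [S ::= x x F]
xxF ⇒ xxFF   [F ::= F F]
xxFF ⇒ xxFFF   [F ::= F F]
xxFFF ⇒ xxFFFF   [F ::= F F]
xxFFFF ⇒ xxxaFFF   [F ::= x a]
xxxaFFF ⇒ xxxaxaFF   [F ::= x a]
xxxaxaFF ⇒ xxxaxaFFF   [F ::= F F]
xxxaxaFFF ⇒ xxxaxaFFFF   [F ::= F F]
xxxaxaFFFF ⇒ xxxaxaxaFFF   [F ::= x a]
xxxaxaxaFFF ⇒ xxxaxaxaxaFF   [F ::= x a]
xxxaxaxaxaFF ⇒ xxxaxaxaxaFFF   [F ::= F F]
xxxaxaxaxaFFF ⇒ xxxaxaxaxaxaFF   [F ::= x a]
xxxaxaxaxaxaFF ⇒ xxxaxaxaxaxaxaF   [F ::= x a]
xxxaxaxaxaxaxaF ⇒ xxxaxaxaxaxaxaxa   [F ::= x a]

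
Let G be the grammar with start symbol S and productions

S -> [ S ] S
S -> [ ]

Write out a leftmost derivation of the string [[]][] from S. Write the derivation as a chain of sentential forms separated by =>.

S=>[S]S=>[[]]S=>[[]][]

S => [S]S   [S -> [ S ] S]
[S]S => [[]]S   [S -> [ ]]
[[]]S => [[]][]   [S -> [ ]]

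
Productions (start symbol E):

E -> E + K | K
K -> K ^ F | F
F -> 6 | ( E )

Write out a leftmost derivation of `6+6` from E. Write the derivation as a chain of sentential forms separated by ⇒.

E ⇒ E+K ⇒ K+K ⇒ F+K ⇒ 6+K ⇒ 6+F ⇒ 6+6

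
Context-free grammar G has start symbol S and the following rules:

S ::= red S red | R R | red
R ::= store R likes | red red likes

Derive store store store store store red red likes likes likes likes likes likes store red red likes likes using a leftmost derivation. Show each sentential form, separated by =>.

S => R R => store R likes R => store store R likes likes R => store store store R likes likes likes R => store store store store R likes likes likes likes R => store store store store store R likes likes likes likes likes R => store store store store store red red likes likes likes likes likes likes R => store store store store store red red likes likes likes likes likes likes store R likes => store store store store store red red likes likes likes likes likes likes store red red likes likes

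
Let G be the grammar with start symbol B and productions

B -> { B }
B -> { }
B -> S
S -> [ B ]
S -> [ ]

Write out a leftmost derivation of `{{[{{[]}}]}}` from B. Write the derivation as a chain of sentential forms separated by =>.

B => {B}   [B -> { B }]
{B} => {{B}}   [B -> { B }]
{{B}} => {{S}}   [B -> S]
{{S}} => {{[B]}}   [S -> [ B ]]
{{[B]}} => {{[{B}]}}   [B -> { B }]
{{[{B}]}} => {{[{{B}}]}}   [B -> { B }]
{{[{{B}}]}} => {{[{{S}}]}}   [B -> S]
{{[{{S}}]}} => {{[{{[]}}]}}   [S -> [ ]]

B=>{B}=>{{B}}=>{{S}}=>{{[B]}}=>{{[{B}]}}=>{{[{{B}}]}}=>{{[{{S}}]}}=>{{[{{[]}}]}}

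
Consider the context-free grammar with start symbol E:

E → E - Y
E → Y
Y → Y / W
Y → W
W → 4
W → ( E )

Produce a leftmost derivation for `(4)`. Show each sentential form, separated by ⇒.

E ⇒ Y   [E → Y]
Y ⇒ W   [Y → W]
W ⇒ (E)   [W → ( E )]
(E) ⇒ (Y)   [E → Y]
(Y) ⇒ (W)   [Y → W]
(W) ⇒ (4)   [W → 4]

E ⇒ Y ⇒ W ⇒ (E) ⇒ (Y) ⇒ (W) ⇒ (4)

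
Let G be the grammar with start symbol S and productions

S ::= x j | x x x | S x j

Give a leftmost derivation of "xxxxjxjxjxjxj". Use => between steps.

S => Sxj   [S ::= S x j]
Sxj => Sxjxj   [S ::= S x j]
Sxjxj => Sxjxjxj   [S ::= S x j]
Sxjxjxj => Sxjxjxjxj   [S ::= S x j]
Sxjxjxjxj => Sxjxjxjxjxj   [S ::= S x j]
Sxjxjxjxjxj => xxxxjxjxjxjxj   [S ::= x x x]

S=>Sxj=>Sxjxj=>Sxjxjxj=>Sxjxjxjxj=>Sxjxjxjxjxj=>xxxxjxjxjxjxj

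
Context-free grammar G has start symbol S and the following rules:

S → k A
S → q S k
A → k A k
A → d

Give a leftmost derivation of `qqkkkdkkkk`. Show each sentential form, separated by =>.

S => qSk => qqSkk => qqkAkk => qqkkAkkk => qqkkkAkkkk => qqkkkdkkkk

S => qSk   [S → q S k]
qSk => qqSkk   [S → q S k]
qqSkk => qqkAkk   [S → k A]
qqkAkk => qqkkAkkk   [A → k A k]
qqkkAkkk => qqkkkAkkkk   [A → k A k]
qqkkkAkkkk => qqkkkdkkkk   [A → d]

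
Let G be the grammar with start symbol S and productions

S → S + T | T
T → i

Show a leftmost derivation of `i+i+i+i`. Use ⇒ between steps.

S ⇒ S+T   [S → S + T]
S+T ⇒ S+T+T   [S → S + T]
S+T+T ⇒ S+T+T+T   [S → S + T]
S+T+T+T ⇒ T+T+T+T   [S → T]
T+T+T+T ⇒ i+T+T+T   [T → i]
i+T+T+T ⇒ i+i+T+T   [T → i]
i+i+T+T ⇒ i+i+i+T   [T → i]
i+i+i+T ⇒ i+i+i+i   [T → i]

S ⇒ S+T ⇒ S+T+T ⇒ S+T+T+T ⇒ T+T+T+T ⇒ i+T+T+T ⇒ i+i+T+T ⇒ i+i+i+T ⇒ i+i+i+i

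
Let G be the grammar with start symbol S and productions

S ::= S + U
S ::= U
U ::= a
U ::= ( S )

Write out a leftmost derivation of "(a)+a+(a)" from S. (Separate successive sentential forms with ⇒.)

S⇒S+U⇒S+U+U⇒U+U+U⇒(S)+U+U⇒(U)+U+U⇒(a)+U+U⇒(a)+a+U⇒(a)+a+(S)⇒(a)+a+(U)⇒(a)+a+(a)

S ⇒ S+U   [S ::= S + U]
S+U ⇒ S+U+U   [S ::= S + U]
S+U+U ⇒ U+U+U   [S ::= U]
U+U+U ⇒ (S)+U+U   [U ::= ( S )]
(S)+U+U ⇒ (U)+U+U   [S ::= U]
(U)+U+U ⇒ (a)+U+U   [U ::= a]
(a)+U+U ⇒ (a)+a+U   [U ::= a]
(a)+a+U ⇒ (a)+a+(S)   [U ::= ( S )]
(a)+a+(S) ⇒ (a)+a+(U)   [S ::= U]
(a)+a+(U) ⇒ (a)+a+(a)   [U ::= a]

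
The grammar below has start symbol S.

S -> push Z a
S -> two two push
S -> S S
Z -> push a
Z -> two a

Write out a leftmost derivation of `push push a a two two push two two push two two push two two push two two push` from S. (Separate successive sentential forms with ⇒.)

S ⇒ S S ⇒ S S S ⇒ push Z a S S ⇒ push push a a S S ⇒ push push a a S S S ⇒ push push a a S S S S ⇒ push push a a S S S S S ⇒ push push a a two two push S S S S ⇒ push push a a two two push two two push S S S ⇒ push push a a two two push two two push two two push S S ⇒ push push a a two two push two two push two two push two two push S ⇒ push push a a two two push two two push two two push two two push two two push

S ⇒ S S   [S -> S S]
S S ⇒ S S S   [S -> S S]
S S S ⇒ push Z a S S   [S -> push Z a]
push Z a S S ⇒ push push a a S S   [Z -> push a]
push push a a S S ⇒ push push a a S S S   [S -> S S]
push push a a S S S ⇒ push push a a S S S S   [S -> S S]
push push a a S S S S ⇒ push push a a S S S S S   [S -> S S]
push push a a S S S S S ⇒ push push a a two two push S S S S   [S -> two two push]
push push a a two two push S S S S ⇒ push push a a two two push two two push S S S   [S -> two two push]
push push a a two two push two two push S S S ⇒ push push a a two two push two two push two two push S S   [S -> two two push]
push push a a two two push two two push two two push S S ⇒ push push a a two two push two two push two two push two two push S   [S -> two two push]
push push a a two two push two two push two two push two two push S ⇒ push push a a two two push two two push two two push two two push two two push   [S -> two two push]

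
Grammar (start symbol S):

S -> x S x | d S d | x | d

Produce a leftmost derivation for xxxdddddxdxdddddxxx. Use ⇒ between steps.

S ⇒ xSx   [S -> x S x]
xSx ⇒ xxSxx   [S -> x S x]
xxSxx ⇒ xxxSxxx   [S -> x S x]
xxxSxxx ⇒ xxxdSdxxx   [S -> d S d]
xxxdSdxxx ⇒ xxxddSddxxx   [S -> d S d]
xxxddSddxxx ⇒ xxxdddSdddxxx   [S -> d S d]
xxxdddSdddxxx ⇒ xxxddddSddddxxx   [S -> d S d]
xxxddddSddddxxx ⇒ xxxdddddSdddddxxx   [S -> d S d]
xxxdddddSdddddxxx ⇒ xxxdddddxSxdddddxxx   [S -> x S x]
xxxdddddxSxdddddxxx ⇒ xxxdddddxdxdddddxxx   [S -> d]

S⇒xSx⇒xxSxx⇒xxxSxxx⇒xxxdSdxxx⇒xxxddSddxxx⇒xxxdddSdddxxx⇒xxxddddSddddxxx⇒xxxdddddSdddddxxx⇒xxxdddddxSxdddddxxx⇒xxxdddddxdxdddddxxx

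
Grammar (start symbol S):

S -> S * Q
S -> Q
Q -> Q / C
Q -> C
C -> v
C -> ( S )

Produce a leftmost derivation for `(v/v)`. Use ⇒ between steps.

S ⇒ Q ⇒ C ⇒ (S) ⇒ (Q) ⇒ (Q/C) ⇒ (C/C) ⇒ (v/C) ⇒ (v/v)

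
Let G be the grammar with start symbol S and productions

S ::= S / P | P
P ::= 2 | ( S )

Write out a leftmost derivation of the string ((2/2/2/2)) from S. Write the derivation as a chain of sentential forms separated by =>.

S => P => (S) => (P) => ((S)) => ((S/P)) => ((S/P/P)) => ((S/P/P/P)) => ((P/P/P/P)) => ((2/P/P/P)) => ((2/2/P/P)) => ((2/2/2/P)) => ((2/2/2/2))

S => P   [S ::= P]
P => (S)   [P ::= ( S )]
(S) => (P)   [S ::= P]
(P) => ((S))   [P ::= ( S )]
((S)) => ((S/P))   [S ::= S / P]
((S/P)) => ((S/P/P))   [S ::= S / P]
((S/P/P)) => ((S/P/P/P))   [S ::= S / P]
((S/P/P/P)) => ((P/P/P/P))   [S ::= P]
((P/P/P/P)) => ((2/P/P/P))   [P ::= 2]
((2/P/P/P)) => ((2/2/P/P))   [P ::= 2]
((2/2/P/P)) => ((2/2/2/P))   [P ::= 2]
((2/2/2/P)) => ((2/2/2/2))   [P ::= 2]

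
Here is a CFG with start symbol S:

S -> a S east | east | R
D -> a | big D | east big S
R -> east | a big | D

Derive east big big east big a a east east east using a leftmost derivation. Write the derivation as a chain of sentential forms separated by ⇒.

S ⇒ R   [S -> R]
R ⇒ D   [R -> D]
D ⇒ east big S   [D -> east big S]
east big S ⇒ east big R   [S -> R]
east big R ⇒ east big D   [R -> D]
east big D ⇒ east big big D   [D -> big D]
east big big D ⇒ east big big east big S   [D -> east big S]
east big big east big S ⇒ east big big east big a S east   [S -> a S east]
east big big east big a S east ⇒ east big big east big a a S east east   [S -> a S east]
east big big east big a a S east east ⇒ east big big east big a a east east east   [S -> east]

S ⇒ R ⇒ D ⇒ east big S ⇒ east big R ⇒ east big D ⇒ east big big D ⇒ east big big east big S ⇒ east big big east big a S east ⇒ east big big east big a a S east east ⇒ east big big east big a a east east east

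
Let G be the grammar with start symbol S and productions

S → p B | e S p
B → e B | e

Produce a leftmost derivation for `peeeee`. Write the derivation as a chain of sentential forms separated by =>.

S => pB => peB => peeB => peeeB => peeeeB => peeeee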